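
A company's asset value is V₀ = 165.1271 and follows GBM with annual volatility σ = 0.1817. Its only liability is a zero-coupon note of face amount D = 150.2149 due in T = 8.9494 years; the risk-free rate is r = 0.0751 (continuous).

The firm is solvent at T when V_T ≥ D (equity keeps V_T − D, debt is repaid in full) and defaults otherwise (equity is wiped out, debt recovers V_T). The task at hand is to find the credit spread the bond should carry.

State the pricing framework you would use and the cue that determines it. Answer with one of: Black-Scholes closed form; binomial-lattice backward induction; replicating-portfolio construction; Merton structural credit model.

framework: Merton structural credit model

Key observation: with the firm-asset dynamics (V₀ = 165.1271) and a single zero-coupon liability of face 150.2149 given, debt value, spread, and default probability all derive from the option view of the balance sheet.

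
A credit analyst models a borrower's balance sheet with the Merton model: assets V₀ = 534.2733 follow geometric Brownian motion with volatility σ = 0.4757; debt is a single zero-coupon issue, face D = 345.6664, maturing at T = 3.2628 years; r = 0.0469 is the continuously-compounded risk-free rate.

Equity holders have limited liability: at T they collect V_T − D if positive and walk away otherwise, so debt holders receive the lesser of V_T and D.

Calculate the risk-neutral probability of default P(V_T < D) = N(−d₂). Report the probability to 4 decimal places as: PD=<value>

Equity is a call on the firm's assets struck at D = 345.6664:
d₁ = [ln(V₀/D) + (r + σ²/2)T] / (σ√T)
   = [ln(534.2733/345.6664) + (0.0469 + 0.5·0.4757²)·3.2628] / (0.4757·√3.2628)
   = [0.435433 + 0.522196] / 0.859267 = 1.114471
d₂ = d₁ − σ√T = 1.114471 − 0.859267 = 0.255204
risk-neutral PD = N(−d₂) = N(-0.255204) = 0.399283

PD=0.3993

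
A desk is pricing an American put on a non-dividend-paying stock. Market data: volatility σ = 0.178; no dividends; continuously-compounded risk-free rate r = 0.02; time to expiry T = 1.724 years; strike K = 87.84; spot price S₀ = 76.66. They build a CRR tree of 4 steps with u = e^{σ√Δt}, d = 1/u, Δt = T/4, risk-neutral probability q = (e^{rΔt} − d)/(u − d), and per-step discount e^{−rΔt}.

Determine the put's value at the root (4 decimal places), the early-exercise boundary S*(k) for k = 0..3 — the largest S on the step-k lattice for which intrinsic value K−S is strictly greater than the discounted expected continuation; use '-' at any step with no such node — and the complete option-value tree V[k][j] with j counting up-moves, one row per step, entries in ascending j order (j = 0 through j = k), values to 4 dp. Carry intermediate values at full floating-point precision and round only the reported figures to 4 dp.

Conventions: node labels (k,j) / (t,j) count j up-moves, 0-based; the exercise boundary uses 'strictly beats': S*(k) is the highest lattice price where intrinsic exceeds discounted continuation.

params: Δt=0.43100 u=1.12396 d=0.88971 q=0.50778 e^(-rΔt)=0.99142
t_4 payoffs: 39.8041 27.1570 11.1800 0.0000 0.0000
t_3: node(3,0) S=53.9904 payoff=33.8496 vs cont=33.0957 → 33.8496 [stop]  node(3,1) S=68.2053 payoff=19.6347 vs cont=18.8808 → 19.6347 [stop]  node(3,2) S=86.1628 payoff=1.6772 vs cont=5.4558 → 5.4558 [wait]  node(3,3) S=108.8482 payoff=0.0000 vs cont=0.0000 → 0.0000 [wait]  ⇒ S*(3)=68.2053
t_2: node(2,0) S=60.6830 payoff=27.1570 vs cont=26.4031 → 27.1570 [stop]  node(2,1) S=76.6600 payoff=11.1800 vs cont=12.3283 → 12.3283 [wait]  node(2,2) S=96.8435 payoff=0.0000 vs cont=2.6624 → 2.6624 [wait]  ⇒ S*(2)=60.6830
t_1: node(1,0) S=68.2053 payoff=19.6347 vs cont=19.4589 → 19.6347 [stop]  node(1,1) S=86.1628 payoff=1.6772 vs cont=7.3565 → 7.3565 [wait]  ⇒ S*(1)=68.2053
t_0: node(0,0) S=76.6600 payoff=11.1800 vs cont=13.2851 → 13.2851 [wait]  ⇒ S*(0)=-

price = 13.2851
boundary = - 68.2053 60.6830 68.2053
tree:
13.2851
19.6347 7.3565
27.1570 12.3283 2.6624
33.8496 19.6347 5.4558 0.0000
39.8041 27.1570 11.1800 0.0000 0.0000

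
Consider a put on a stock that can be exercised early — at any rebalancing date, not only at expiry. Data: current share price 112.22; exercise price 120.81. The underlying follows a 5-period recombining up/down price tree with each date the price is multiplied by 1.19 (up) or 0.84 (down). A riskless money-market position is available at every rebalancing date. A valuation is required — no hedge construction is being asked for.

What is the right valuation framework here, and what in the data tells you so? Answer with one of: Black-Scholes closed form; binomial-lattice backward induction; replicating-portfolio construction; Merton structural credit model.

Key observation: an American put (K = 120.81, S₀ = 112.22) on a 5-date tree has no closed form — the optimal stopping decision is embedded and must be resolved recursively from expiry.

framework: binomial-lattice backward induction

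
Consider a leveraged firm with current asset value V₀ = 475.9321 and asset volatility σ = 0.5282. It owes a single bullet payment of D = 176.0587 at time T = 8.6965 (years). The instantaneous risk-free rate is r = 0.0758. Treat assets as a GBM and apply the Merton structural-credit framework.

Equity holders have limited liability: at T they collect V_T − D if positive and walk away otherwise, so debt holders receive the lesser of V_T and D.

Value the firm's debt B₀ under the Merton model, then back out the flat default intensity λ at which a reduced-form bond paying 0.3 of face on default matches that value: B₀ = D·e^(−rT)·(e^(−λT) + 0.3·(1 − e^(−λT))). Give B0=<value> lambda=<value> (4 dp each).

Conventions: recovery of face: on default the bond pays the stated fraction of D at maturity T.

B0=71.3088 lambda=0.0427

Equity is a call on the firm's assets struck at D = 176.0587:
d₁ = [ln(V₀/D) + (r + σ²/2)T] / (σ√T)
   = [ln(475.9321/176.0587) + (0.0758 + 0.5·0.5282²)·8.6965] / (0.5282·√8.6965)
   = [0.994458 + 1.872336] / 1.557653 = 1.840457
d₂ = d₁ − σ√T = 1.840457 − 1.557653 = 0.282805
N(d₁) = 0.967149,  N(d₂) = 0.611337,  e^(−rT) = 0.517268
E₀ = V₀·N(d₁) − D·e^(−rT)·N(d₂)
   = 475.9321·0.967149 − 176.0587·0.517268·0.611337 = 404.623348
B₀ = V₀ − E₀ = 475.9321 − 404.623348 = 71.308752
e^(−λT) = (B₀·e^(rT)/D − 0.3)/(1 − 0.3) = (71.3088·1.933235/176.0587 − 0.3)/0.7 = 0.69002188
λ = −ln(0.69002188)/8.6965 = 0.042665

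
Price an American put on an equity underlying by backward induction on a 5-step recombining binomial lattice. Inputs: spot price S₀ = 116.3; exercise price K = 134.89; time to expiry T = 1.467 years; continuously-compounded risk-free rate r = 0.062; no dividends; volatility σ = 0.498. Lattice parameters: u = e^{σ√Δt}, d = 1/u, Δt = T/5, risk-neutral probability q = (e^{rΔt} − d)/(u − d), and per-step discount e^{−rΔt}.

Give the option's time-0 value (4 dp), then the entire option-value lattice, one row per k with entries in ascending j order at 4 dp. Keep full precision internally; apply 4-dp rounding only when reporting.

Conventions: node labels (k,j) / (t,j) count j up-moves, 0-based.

params: Δt=0.29340 u=1.30964 d=0.76357 q=0.46659 e^(-rΔt)=0.98197
t_5 payoffs: 104.7025 83.1140 46.0867 0.0000 0.0000 0.0000
k=4: node(4,0) S=39.5347 payoff=95.3553 vs cont=92.9237 → 95.3553 [stop]  node(4,1) S=67.8077 payoff=67.0823 vs cont=64.6507 → 67.0823 [stop]  node(4,2) S=116.3000 payoff=18.5900 vs cont=24.1401 → 24.1401 [wait]  node(4,3) S=199.4713 payoff=0.0000 vs cont=0.0000 → 0.0000 [wait]  node(4,4) S=342.1222 payoff=0.0000 vs cont=0.0000 → 0.0000 [wait]
k=3: node(3,0) S=51.7760 payoff=83.1140 vs cont=80.6824 → 83.1140 [stop]  node(3,1) S=88.8033 payoff=46.0867 vs cont=46.1980 → 46.1980 [wait]  node(3,2) S=152.3106 payoff=0.0000 vs cont=12.6445 → 12.6445 [wait]  node(3,3) S=261.2347 payoff=0.0000 vs cont=0.0000 → 0.0000 [wait]
k=2: node(2,0) S=67.8077 payoff=67.0823 vs cont=64.7018 → 67.0823 [stop]  node(2,1) S=116.3000 payoff=18.5900 vs cont=29.9919 → 29.9919 [wait]  node(2,2) S=199.4713 payoff=0.0000 vs cont=6.6232 → 6.6232 [wait]
k=1: node(1,0) S=88.8033 payoff=46.0867 vs cont=48.8791 → 48.8791 [wait]  node(1,1) S=152.3106 payoff=0.0000 vs cont=18.7443 → 18.7443 [wait]
k=0: node(0,0) S=116.3000 payoff=18.5900 vs cont=34.1910 → 34.1910 [wait]

price = 34.1910
tree:
34.1910
48.8791 18.7443
67.0823 29.9919 6.6232
83.1140 46.1980 12.6445 0.0000
95.3553 67.0823 24.1401 0.0000 0.0000
104.7025 83.1140 46.0867 0.0000 0.0000 0.0000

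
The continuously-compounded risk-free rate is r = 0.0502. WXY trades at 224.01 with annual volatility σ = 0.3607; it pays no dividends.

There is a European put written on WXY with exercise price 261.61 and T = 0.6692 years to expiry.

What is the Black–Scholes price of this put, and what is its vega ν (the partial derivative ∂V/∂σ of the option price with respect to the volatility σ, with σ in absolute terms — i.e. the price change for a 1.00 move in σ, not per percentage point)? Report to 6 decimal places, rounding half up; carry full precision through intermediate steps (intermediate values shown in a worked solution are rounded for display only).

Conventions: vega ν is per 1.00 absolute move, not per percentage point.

price = 44.771701
ν = 70.593883

σ√T = 0.3607·√0.6692 = 0.295069
d₁ = (ln(S/K) + (r+σ²/2)T) / (σ√T) = (ln(224.01/261.61) + (0.0502+0.3607²/2)·0.6692) / 0.295069 = (-0.155164 + 0.077127) / 0.295069 = -0.264471
d₂ = d₁ − σ√T = -0.264471 − 0.295069 = -0.559541
e^{−rT} = 0.966964
N(−d₁) = 0.604292,  N(−d₂) = 0.712104
Put price V = K·e^{−rT}·N(−d₂) − S·N(−d₁) = 180.139057 − 135.367356 = 44.771701
φ(d₁) = (1/√(2π))·e^{−d₁²/2} = 0.385231
ν = S·φ(d₁)·√T = 70.593883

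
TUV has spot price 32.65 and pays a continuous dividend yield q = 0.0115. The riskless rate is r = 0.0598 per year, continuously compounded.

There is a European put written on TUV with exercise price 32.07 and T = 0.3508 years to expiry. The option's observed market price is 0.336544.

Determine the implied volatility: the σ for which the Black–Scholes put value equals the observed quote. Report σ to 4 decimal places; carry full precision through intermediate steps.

sigma = 0.1018

At σ = 0.1018 the Black–Scholes value reproduces the quote:
σ√T = 0.1018·√0.3508 = 0.060294
d₁ = (ln(S/K) + (r−q+σ²/2)T) / (σ√T) = (ln(32.65/32.07) + (0.0598−0.0115+0.1018²/2)·0.3508) / 0.060294 = (0.017924 + 0.018761) / 0.060294 = 0.608434
d₂ = d₁ − σ√T = 0.608434 − 0.060294 = 0.548139
e^{−rT} = 0.979241
e^{−qT} = 0.995974
N(−d₁) = 0.271450,  N(−d₂) = 0.291798
V = K·e^{−rT}·N(−d₂) − S·e^{−qT}·N(−d₁) = 9.163702 − 8.827158 = 0.336544 (the quoted price), and the Black–Scholes price is strictly increasing in σ, so σ is unique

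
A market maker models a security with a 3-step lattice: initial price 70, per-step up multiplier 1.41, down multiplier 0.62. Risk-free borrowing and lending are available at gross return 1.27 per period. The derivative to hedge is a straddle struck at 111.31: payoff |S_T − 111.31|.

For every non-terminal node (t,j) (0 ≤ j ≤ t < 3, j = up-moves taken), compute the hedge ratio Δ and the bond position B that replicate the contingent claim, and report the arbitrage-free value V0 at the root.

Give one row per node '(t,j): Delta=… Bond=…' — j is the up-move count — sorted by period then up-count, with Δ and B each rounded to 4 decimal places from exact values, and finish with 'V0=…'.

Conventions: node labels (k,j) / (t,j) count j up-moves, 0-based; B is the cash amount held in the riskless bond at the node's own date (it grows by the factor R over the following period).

(0,0): Delta=0.2890 Bond=10.2907
(1,0): Delta=-1.0000 Bond=69.0123
(1,1): Delta=0.4111 Bond=1.0200
(2,0): Delta=-1.0000 Bond=87.6457
(2,1): Delta=-1.0000 Bond=87.6457
(2,2): Delta=0.5447 Bond=-17.3032
V0=30.5215

Since d<R<u, set p* = (R−d)/(u−d) = 0.8228; price each node as the discounted p*-expectation of its children.
Payoffs at expiry: V(3,0)=94.6270, V(3,1)=73.3697, V(3,2)=25.0265, V(3,3)=84.9155
(2,0): S=26.9080. Δ = (V_up−V_dn)/(S_up−S_dn) = (73.3697−94.6270)/(37.9403−16.6830) = -1.0000. V = [p*·73.3697 + (1−p*)·94.6270]/1.27 = 60.7377. B = V − Δ·S = 87.6457.
(2,1): S=61.1940. Δ = (V_up−V_dn)/(S_up−S_dn) = (25.0265−73.3697)/(86.2835−37.9403) = -1.0000. V = [p*·25.0265 + (1−p*)·73.3697]/1.27 = 26.4517. B = V − Δ·S = 87.6457.
(2,2): S=139.1670. Δ = (V_up−V_dn)/(S_up−S_dn) = (84.9155−25.0265)/(196.2255−86.2835) = 0.5447. V = [p*·84.9155 + (1−p*)·25.0265]/1.27 = 58.5057. B = V − Δ·S = -17.3032.
(1,0): S=43.4000. Δ = (V_up−V_dn)/(S_up−S_dn) = (26.4517−60.7377)/(61.1940−26.9080) = -1.0000. V = [p*·26.4517 + (1−p*)·60.7377]/1.27 = 25.6123. B = V − Δ·S = 69.0123.
(1,1): S=98.7000. Δ = (V_up−V_dn)/(S_up−S_dn) = (58.5057−26.4517)/(139.1670−61.1940) = 0.4111. V = [p*·58.5057 + (1−p*)·26.4517]/1.27 = 41.5947. B = V − Δ·S = 1.0200.
(0,0): S=70.0000. Δ = (V_up−V_dn)/(S_up−S_dn) = (41.5947−25.6123)/(98.7000−43.4000) = 0.2890. V = [p*·41.5947 + (1−p*)·25.6123]/1.27 = 30.5215. B = V − Δ·S = 10.2907.
Sanity check at the root: Δ(0,0)·S0 + B(0,0) reproduces V0 = 30.5215.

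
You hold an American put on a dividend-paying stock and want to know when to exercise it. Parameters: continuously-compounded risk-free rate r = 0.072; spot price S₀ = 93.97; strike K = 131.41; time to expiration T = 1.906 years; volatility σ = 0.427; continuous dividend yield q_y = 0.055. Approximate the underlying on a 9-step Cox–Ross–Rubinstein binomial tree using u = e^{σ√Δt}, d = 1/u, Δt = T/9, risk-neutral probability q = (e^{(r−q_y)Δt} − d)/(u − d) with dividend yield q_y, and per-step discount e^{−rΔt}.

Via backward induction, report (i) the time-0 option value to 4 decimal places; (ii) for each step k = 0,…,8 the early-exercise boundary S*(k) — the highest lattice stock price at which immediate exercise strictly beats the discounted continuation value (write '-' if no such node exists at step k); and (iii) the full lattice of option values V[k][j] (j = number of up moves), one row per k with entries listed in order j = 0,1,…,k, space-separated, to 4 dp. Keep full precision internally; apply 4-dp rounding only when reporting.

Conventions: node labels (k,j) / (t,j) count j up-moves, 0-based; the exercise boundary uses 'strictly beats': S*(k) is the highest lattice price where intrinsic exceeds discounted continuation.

params: Δt=0.21178 u=1.21714 d=0.82160 q=0.46015 e^(-rΔt)=0.98487
t_9 payoffs: 115.3801 107.6630 96.2305 79.2942 54.2043 17.0355 0.0000 0.0000 0.0000 0.0000
t_8: node(8,0) S=19.5106 payoff=111.8994 vs cont=110.1368 → 111.8994 [stop]  node(8,1) S=28.9034 payoff=102.5066 vs cont=100.8527 → 102.5066 [stop]  node(8,2) S=42.8183 payoff=88.5917 vs cont=87.0990 → 88.5917 [stop]  node(8,3) S=63.4321 payoff=67.9779 vs cont=66.7239 → 67.9779 [stop]  node(8,4) S=93.9700 payoff=37.4400 vs cont=36.5397 → 37.4400 [stop]  node(8,5) S=139.2096 payoff=0.0000 vs cont=9.0574 → 9.0574 [wait]  node(8,6) S=206.2287 payoff=0.0000 vs cont=0.0000 → 0.0000 [wait]  node(8,7) S=305.5125 payoff=0.0000 vs cont=0.0000 → 0.0000 [wait]  node(8,8) S=452.5940 payoff=0.0000 vs cont=0.0000 → 0.0000 [wait]  ⇒ S*(8)=93.9700
t_7: node(7,0) S=23.7470 payoff=107.6630 vs cont=105.9494 → 107.6630 [stop]  node(7,1) S=35.1795 payoff=96.2305 vs cont=94.6494 → 96.2305 [stop]  node(7,2) S=52.1158 payoff=79.2942 vs cont=77.9092 → 79.2942 [stop]  node(7,3) S=77.2057 payoff=54.2043 vs cont=53.1098 → 54.2043 [stop]  node(7,4) S=114.3745 payoff=17.0355 vs cont=24.0108 → 24.0108 [wait]  node(7,5) S=169.4373 payoff=0.0000 vs cont=4.8157 → 4.8157 [wait]  node(7,6) S=251.0088 payoff=0.0000 vs cont=0.0000 → 0.0000 [wait]  node(7,7) S=371.8509 payoff=0.0000 vs cont=0.0000 → 0.0000 [wait]  ⇒ S*(7)=77.2057
t_6: node(6,0) S=28.9034 payoff=102.5066 vs cont=100.8527 → 102.5066 [stop]  node(6,1) S=42.8183 payoff=88.5917 vs cont=87.0990 → 88.5917 [stop]  node(6,2) S=63.4321 payoff=67.9779 vs cont=66.7239 → 67.9779 [stop]  node(6,3) S=93.9700 payoff=37.4400 vs cont=39.7008 → 39.7008 [wait]  node(6,4) S=139.2096 payoff=0.0000 vs cont=14.9485 → 14.9485 [wait]  node(6,5) S=206.2287 payoff=0.0000 vs cont=2.5604 → 2.5604 [wait]  node(6,6) S=305.5125 payoff=0.0000 vs cont=0.0000 → 0.0000 [wait]  ⇒ S*(6)=63.4321
t_5: node(5,0) S=35.1795 payoff=96.2305 vs cont=94.6494 → 96.2305 [stop]  node(5,1) S=52.1158 payoff=79.2942 vs cont=77.9092 → 79.2942 [stop]  node(5,2) S=77.2057 payoff=54.2043 vs cont=54.1344 → 54.2043 [stop]  node(5,3) S=114.3745 payoff=17.0355 vs cont=27.8826 → 27.8826 [wait]  node(5,4) S=169.4373 payoff=0.0000 vs cont=9.1082 → 9.1082 [wait]  node(5,5) S=251.0088 payoff=0.0000 vs cont=1.3613 → 1.3613 [wait]  ⇒ S*(5)=77.2057
t_4: node(4,0) S=42.8183 payoff=88.5917 vs cont=87.0990 → 88.5917 [stop]  node(4,1) S=63.4321 payoff=67.9779 vs cont=66.7239 → 67.9779 [stop]  node(4,2) S=93.9700 payoff=37.4400 vs cont=41.4554 → 41.4554 [wait]  node(4,3) S=139.2096 payoff=0.0000 vs cont=18.9523 → 18.9523 [wait]  node(4,4) S=206.2287 payoff=0.0000 vs cont=5.4596 → 5.4596 [wait]  ⇒ S*(4)=63.4321
t_3: node(3,0) S=52.1158 payoff=79.2942 vs cont=77.9092 → 79.2942 [stop]  node(3,1) S=77.2057 payoff=54.2043 vs cont=54.9296 → 54.9296 [wait]  node(3,2) S=114.3745 payoff=17.0355 vs cont=30.6300 → 30.6300 [wait]  node(3,3) S=169.4373 payoff=0.0000 vs cont=12.5508 → 12.5508 [wait]  ⇒ S*(3)=52.1158
t_2: node(2,0) S=63.4321 payoff=67.9779 vs cont=67.0526 → 67.9779 [stop]  node(2,1) S=93.9700 payoff=37.4400 vs cont=43.0861 → 43.0861 [wait]  node(2,2) S=139.2096 payoff=0.0000 vs cont=21.9732 → 21.9732 [wait]  ⇒ S*(2)=63.4321
t_1: node(1,0) S=77.2057 payoff=54.2043 vs cont=55.6686 → 55.6686 [wait]  node(1,1) S=114.3745 payoff=17.0355 vs cont=32.8660 → 32.8660 [wait]  ⇒ S*(1)=-
t_0: node(0,0) S=93.9700 payoff=37.4400 vs cont=44.4924 → 44.4924 [wait]  ⇒ S*(0)=-

price = 44.4924
boundary = - - 63.4321 52.1158 63.4321 77.2057 63.4321 77.2057 93.9700
tree:
44.4924
55.6686 32.8660
67.9779 43.0861 21.9732
79.2942 54.9296 30.6300 12.5508
88.5917 67.9779 41.4554 18.9523 5.4596
96.2305 79.2942 54.2043 27.8826 9.1082 1.3613
102.5066 88.5917 67.9779 39.7008 14.9485 2.5604 0.0000
107.6630 96.2305 79.2942 54.2043 24.0108 4.8157 0.0000 0.0000
111.8994 102.5066 88.5917 67.9779 37.4400 9.0574 0.0000 0.0000 0.0000
115.3801 107.6630 96.2305 79.2942 54.2043 17.0355 0.0000 0.0000 0.0000 0.0000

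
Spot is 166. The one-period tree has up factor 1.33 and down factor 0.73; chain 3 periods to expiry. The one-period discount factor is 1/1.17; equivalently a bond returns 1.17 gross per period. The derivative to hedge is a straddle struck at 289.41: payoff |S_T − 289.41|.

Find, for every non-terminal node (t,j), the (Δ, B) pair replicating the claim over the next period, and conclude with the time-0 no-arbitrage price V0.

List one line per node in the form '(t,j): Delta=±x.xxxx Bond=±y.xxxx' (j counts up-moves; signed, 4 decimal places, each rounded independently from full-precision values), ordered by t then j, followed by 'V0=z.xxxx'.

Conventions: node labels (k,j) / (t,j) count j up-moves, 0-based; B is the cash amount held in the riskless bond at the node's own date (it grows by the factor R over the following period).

Risk-neutral probability p* = (R−d)/(u−d) = (1.17−0.73)/(1.33−0.73) = 0.7333.
Payoffs at expiry: V(3,0)=224.8332, V(3,1)=171.7563, V(3,2)=75.0547, V(3,3)=101.1277
(2,0): S=88.4614. Δ = (V_up−V_dn)/(S_up−S_dn) = (171.7563−224.8332)/(117.6537−64.5768) = -1.0000. V = [p*·171.7563 + (1−p*)·224.8332]/1.17 = 158.8976. B = V − Δ·S = 247.3590.
(2,1): S=161.1694. Δ = (V_up−V_dn)/(S_up−S_dn) = (75.0547−171.7563)/(214.3553−117.6537) = -1.0000. V = [p*·75.0547 + (1−p*)·171.7563]/1.17 = 86.1896. B = V − Δ·S = 247.3590.
(2,2): S=293.6374. Δ = (V_up−V_dn)/(S_up−S_dn) = (101.1277−75.0547)/(390.5377−214.3553) = 0.1480. V = [p*·101.1277 + (1−p*)·75.0547]/1.17 = 80.4914. B = V − Δ·S = 37.0363.
(1,0): S=121.1800. Δ = (V_up−V_dn)/(S_up−S_dn) = (86.1896−158.8976)/(161.1694−88.4614) = -1.0000. V = [p*·86.1896 + (1−p*)·158.8976]/1.17 = 90.2379. B = V − Δ·S = 211.4179.
(1,1): S=220.7800. Δ = (V_up−V_dn)/(S_up−S_dn) = (80.4914−86.1896)/(293.6374−161.1694) = -0.0430. V = [p*·80.4914 + (1−p*)·86.1896]/1.17 = 70.0948. B = V − Δ·S = 79.5918.
(0,0): S=166.0000. Δ = (V_up−V_dn)/(S_up−S_dn) = (70.0948−90.2379)/(220.7800−121.1800) = -0.2022. V = [p*·70.0948 + (1−p*)·90.2379]/1.17 = 64.5011. B = V − Δ·S = 98.0730.
Sanity check at the root: Δ(0,0)·S0 + B(0,0) reproduces V0 = 64.5011.

(0,0): Delta=-0.2022 Bond=98.0730
(1,0): Delta=-1.0000 Bond=211.4179
(1,1): Delta=-0.0430 Bond=79.5918
(2,0): Delta=-1.0000 Bond=247.3590
(2,1): Delta=-1.0000 Bond=247.3590
(2,2): Delta=0.1480 Bond=37.0363
V0=64.5011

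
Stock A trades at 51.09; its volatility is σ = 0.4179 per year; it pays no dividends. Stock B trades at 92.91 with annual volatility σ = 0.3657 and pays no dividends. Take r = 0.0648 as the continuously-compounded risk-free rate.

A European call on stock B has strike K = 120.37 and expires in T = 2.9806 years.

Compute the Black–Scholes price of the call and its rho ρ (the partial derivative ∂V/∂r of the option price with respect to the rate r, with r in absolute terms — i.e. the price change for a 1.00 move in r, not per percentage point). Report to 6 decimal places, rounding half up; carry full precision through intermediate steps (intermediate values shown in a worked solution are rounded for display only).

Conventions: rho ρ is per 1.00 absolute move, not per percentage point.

price = 20.767095
ρ = 99.754814

σ√T = 0.3657·√2.9806 = 0.631360
d₁ = (ln(S/K) + (r+σ²/2)T) / (σ√T) = (ln(92.91/120.37) + (0.0648+0.3657²/2)·2.9806) / 0.631360 = (-0.258939 + 0.392450) / 0.631360 = 0.211466
d₂ = d₁ − σ√T = 0.211466 − 0.631360 = -0.419893
e^{−rT} = 0.824364
N(d₁) = 0.583738,  N(d₂) = 0.337282
Call price V = S·N(d₁) − K·e^{−rT}·N(d₂) = 54.235126 − 33.468031 = 20.767095
ρ = K·T·e^{−rT}·N(d₂) = 99.754814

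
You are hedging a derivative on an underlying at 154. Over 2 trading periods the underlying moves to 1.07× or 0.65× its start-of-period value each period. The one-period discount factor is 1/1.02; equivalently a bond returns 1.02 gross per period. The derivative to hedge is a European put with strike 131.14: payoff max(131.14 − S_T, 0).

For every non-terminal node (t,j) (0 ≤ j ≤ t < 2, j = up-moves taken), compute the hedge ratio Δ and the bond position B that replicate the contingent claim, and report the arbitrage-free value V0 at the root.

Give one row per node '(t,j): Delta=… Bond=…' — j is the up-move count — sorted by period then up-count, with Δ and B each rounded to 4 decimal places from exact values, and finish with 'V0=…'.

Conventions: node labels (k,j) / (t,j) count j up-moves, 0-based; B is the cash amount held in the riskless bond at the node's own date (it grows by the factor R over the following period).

Risk-neutral probability p* = (R−d)/(u−d) = (1.02−0.65)/(1.07−0.65) = 0.8810.
Payoffs at expiry: V(2,0)=66.0750, V(2,1)=24.0330, V(2,2)=0.0000
  t=1,j=0: stock 100.1000 → up 107.1070 (V=24.0330), down 65.0650 (V=66.0750). Price 28.4686; hedge Δ=-1.0000, bond B=128.5686.
  t=1,j=1: stock 164.7800 → up 176.3146 (V=0.0000), down 107.1070 (V=24.0330). Price 2.8050; hedge Δ=-0.3473, bond B=60.0264.
  t=0,j=0: stock 154.0000 → up 164.7800 (V=2.8050), down 100.1000 (V=28.4686). Price 5.7453; hedge Δ=-0.3968, bond B=66.8492.
Sanity check at the root: Δ(0,0)·S0 + B(0,0) reproduces V0 = 5.7453.

(0,0): Delta=-0.3968 Bond=66.8492
(1,0): Delta=-1.0000 Bond=128.5686
(1,1): Delta=-0.3473 Bond=60.0264
V0=5.7453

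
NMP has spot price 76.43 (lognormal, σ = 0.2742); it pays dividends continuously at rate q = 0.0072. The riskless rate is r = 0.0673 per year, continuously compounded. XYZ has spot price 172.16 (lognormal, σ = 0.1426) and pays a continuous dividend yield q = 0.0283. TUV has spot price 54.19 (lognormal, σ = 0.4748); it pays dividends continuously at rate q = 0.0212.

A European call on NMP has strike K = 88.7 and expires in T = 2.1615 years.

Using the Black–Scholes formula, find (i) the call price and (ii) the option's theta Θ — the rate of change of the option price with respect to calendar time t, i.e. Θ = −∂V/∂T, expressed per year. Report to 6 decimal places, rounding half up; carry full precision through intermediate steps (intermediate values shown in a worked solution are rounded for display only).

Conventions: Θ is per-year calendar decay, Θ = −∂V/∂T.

σ√T = 0.2742·√2.1615 = 0.403130
d₁ = (ln(S/K) + (r−q+σ²/2)T) / (σ√T) = (ln(76.43/88.7) + (0.0673−0.0072+0.2742²/2)·2.1615) / 0.403130 = (-0.148885 + 0.211163) / 0.403130 = 0.154487
d₂ = d₁ − σ√T = 0.154487 − 0.403130 = -0.248643
e^{−rT} = 0.864617
e^{−qT} = 0.984558
N(d₁) = 0.561387,  N(d₂) = 0.401819
Call price V = S·e^{−qT}·N(d₁) − K·e^{−rT}·N(d₂) = 42.244243 − 30.816071 = 11.428172
φ(d₁) = (1/√(2π))·e^{−d₁²/2} = 0.394210
Θ = −S·e^{−qT}·φ(d₁)·σ/(2√T) + q·S·e^{−qT}·N(d₁) − r·K·e^{−rT}·N(d₂) = −2.766256 + 0.304159 − 2.073922 = -4.536019

price = 11.428172
Θ = -4.536019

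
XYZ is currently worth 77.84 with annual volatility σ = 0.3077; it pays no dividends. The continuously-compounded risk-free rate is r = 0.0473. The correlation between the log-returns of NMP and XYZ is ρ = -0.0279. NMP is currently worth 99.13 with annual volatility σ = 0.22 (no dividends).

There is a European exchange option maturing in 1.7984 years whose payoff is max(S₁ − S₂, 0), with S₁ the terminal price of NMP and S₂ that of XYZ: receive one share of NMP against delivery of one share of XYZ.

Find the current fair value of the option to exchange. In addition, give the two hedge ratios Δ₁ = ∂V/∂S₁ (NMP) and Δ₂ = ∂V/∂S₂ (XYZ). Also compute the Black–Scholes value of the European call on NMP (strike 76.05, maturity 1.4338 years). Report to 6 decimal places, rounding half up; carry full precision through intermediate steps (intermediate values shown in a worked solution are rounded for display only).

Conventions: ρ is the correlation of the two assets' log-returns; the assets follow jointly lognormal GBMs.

σ_eff = √(σ₁² + σ₂² − 2ρσ₁σ₂) = √(0.22² + 0.3077² − 2·-0.0279·0.22·0.3077) = 0.383219
d₁ = (ln(S₁/S₂) + (q₂ − q₁ + σ_eff²/2)T) / (σ_eff√T) = (ln(99.13/77.84) + (0.0 − 0.0 + 0.073428)·1.7984) / 0.513913 = 0.727419
d₂ = d₁ − σ_eff√T = 0.727419 − 0.513913 = 0.213505
N(d₁) = 0.766515,  N(d₂) = 0.584534
V = S₁·e^{−q₁T}·N(d₁) − S₂·e^{−q₂T}·N(d₂) = 75.984655 − 45.500093 = 30.484562
Δ₁ = e^{−q₁T}·N(d₁) = 0.766515;  Δ₂ = −e^{−q₂T}·N(d₂) = -0.584534
[vanilla: NMP call K=76.05]
σ√T = 0.22·√1.4338 = 0.263431
d₁ = (ln(S/K) + (r+σ²/2)T) / (σ√T) = (ln(99.13/76.05) + (0.0473+0.22²/2)·1.4338) / 0.263431 = (0.265041 + 0.102517) / 0.263431 = 1.395271
d₂ = d₁ − σ√T = 1.395271 − 0.263431 = 1.131840
e^{−rT} = 0.934430
N(d₁) = 0.918533,  N(d₂) = 0.871149
price = S·N(d₁) − K·e^{−rT}·N(d₂) = 91.054175 − 61.906815 = 29.147360

exchange price = 30.484562
Δ1 = 0.766515
Δ2 = -0.584534
price(NMP call K=76.05) = 29.147360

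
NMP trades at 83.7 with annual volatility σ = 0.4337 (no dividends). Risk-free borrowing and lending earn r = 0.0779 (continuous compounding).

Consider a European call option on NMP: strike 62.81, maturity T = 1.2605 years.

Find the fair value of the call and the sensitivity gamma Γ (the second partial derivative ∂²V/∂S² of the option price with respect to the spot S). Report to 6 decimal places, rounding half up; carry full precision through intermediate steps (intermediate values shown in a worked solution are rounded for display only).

price = 30.796316
Γ = 0.005731

σ√T = 0.4337·√1.2605 = 0.486924
d₁ = (ln(S/K) + (r+σ²/2)T) / (σ√T) = (ln(83.7/62.81) + (0.0779+0.4337²/2)·1.2605) / 0.486924 = (0.287125 + 0.216740) / 0.486924 = 1.034793
d₂ = d₁ − σ√T = 1.034793 − 0.486924 = 0.547869
e^{−rT} = 0.906474
N(d₁) = 0.849617,  N(d₂) = 0.708109
Call price V = S·N(d₁) − K·e^{−rT}·N(d₂) = 71.112951 − 40.316635 = 30.796316
φ(d₁) = (1/√(2π))·e^{−d₁²/2} = 0.233555
Γ = φ(d₁) / (S·σ·√T) = 0.005731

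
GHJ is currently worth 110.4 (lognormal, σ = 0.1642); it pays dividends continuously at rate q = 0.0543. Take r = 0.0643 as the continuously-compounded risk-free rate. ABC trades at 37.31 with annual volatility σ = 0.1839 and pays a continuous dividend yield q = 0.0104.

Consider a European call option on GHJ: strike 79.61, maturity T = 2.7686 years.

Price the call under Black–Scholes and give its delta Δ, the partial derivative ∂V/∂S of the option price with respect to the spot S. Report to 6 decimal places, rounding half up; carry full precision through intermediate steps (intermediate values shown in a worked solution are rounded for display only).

σ√T = 0.1642·√2.7686 = 0.273214
d₁ = (ln(S/K) + (r−q+σ²/2)T) / (σ√T) = (ln(110.4/79.61) + (0.0643−0.0543+0.1642²/2)·2.7686) / 0.273214 = (0.326970 + 0.065009) / 0.273214 = 1.434696
d₂ = d₁ − σ√T = 1.434696 − 0.273214 = 1.161482
e^{−rT} = 0.836925
e^{−qT} = 0.860420
N(d₁) = 0.924313,  N(d₂) = 0.877277
Call price V = S·e^{−qT}·N(d₁) − K·e^{−rT}·N(d₂) = 87.800819 − 58.450856 = 29.349964
Δ = e^{−qT}·N(d₁) = 0.795297

price = 29.349964
Δ = 0.795297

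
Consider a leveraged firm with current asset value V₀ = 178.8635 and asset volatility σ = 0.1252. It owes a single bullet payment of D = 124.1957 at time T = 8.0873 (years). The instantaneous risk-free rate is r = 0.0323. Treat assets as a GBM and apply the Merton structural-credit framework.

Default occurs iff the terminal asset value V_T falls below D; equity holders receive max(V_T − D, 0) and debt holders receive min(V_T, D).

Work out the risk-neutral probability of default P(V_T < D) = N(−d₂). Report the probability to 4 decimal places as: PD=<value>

With assets at 178.8635 and a single debt payment of 124.1957 at 8.0873 years:
d₁ = [ln(V₀/D) + (r + σ²/2)T] / (σ√T)
   = [ln(178.8635/124.1957) + (0.0323 + 0.5·0.1252²)·8.0873] / (0.1252·√8.0873)
   = [0.364764 + 0.324604] / 0.356046 = 1.936178
d₂ = d₁ − σ√T = 1.936178 − 0.356046 = 1.580132
risk-neutral PD = N(−d₂) = N(-1.580132) = 0.057038

PD=0.0570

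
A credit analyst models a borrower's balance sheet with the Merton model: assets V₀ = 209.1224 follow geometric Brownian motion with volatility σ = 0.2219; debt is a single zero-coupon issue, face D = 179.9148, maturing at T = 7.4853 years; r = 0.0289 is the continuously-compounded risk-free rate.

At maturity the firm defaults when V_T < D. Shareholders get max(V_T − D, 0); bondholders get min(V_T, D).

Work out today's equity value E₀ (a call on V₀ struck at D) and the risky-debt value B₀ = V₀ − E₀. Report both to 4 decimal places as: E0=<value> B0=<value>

E0=81.4796 B0=127.6428

With assets at 209.1224 and a single debt payment of 179.9148 at 7.4853 years:
d₁ = [ln(V₀/D) + (r + σ²/2)T] / (σ√T)
   = [ln(209.1224/179.9148) + (0.0289 + 0.5·0.2219²)·7.4853] / (0.2219·√7.4853)
   = [0.150436 + 0.400612] / 0.607102 = 0.907669
d₂ = d₁ − σ√T = 0.907669 − 0.607102 = 0.300567
N(d₁) = 0.817973,  N(d₂) = 0.618128,  e^(−rT) = 0.805473
E₀ = V₀·N(d₁) − D·e^(−rT)·N(d₂)
   = 209.1224·0.817973 − 179.9148·0.805473·0.618128 = 81.479645
B₀ = V₀ − E₀ = 209.1224 − 81.479645 = 127.642755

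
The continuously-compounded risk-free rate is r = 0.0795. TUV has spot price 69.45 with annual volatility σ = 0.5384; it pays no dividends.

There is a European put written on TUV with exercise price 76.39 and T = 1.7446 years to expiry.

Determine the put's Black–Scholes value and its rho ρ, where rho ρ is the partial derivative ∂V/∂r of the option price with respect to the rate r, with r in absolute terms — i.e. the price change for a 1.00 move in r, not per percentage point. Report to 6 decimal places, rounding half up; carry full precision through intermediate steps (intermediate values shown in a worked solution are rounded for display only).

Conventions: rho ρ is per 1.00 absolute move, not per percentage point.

σ√T = 0.5384·√1.7446 = 0.711137
d₁ = (ln(S/K) + (r+σ²/2)T) / (σ√T) = (ln(69.45/76.39) + (0.0795+0.5384²/2)·1.7446) / 0.711137 = (-0.095245 + 0.391553) / 0.711137 = 0.416669
d₂ = d₁ − σ√T = 0.416669 − 0.711137 = -0.294468
e^{−rT} = 0.870493
N(−d₁) = 0.338460,  N(−d₂) = 0.615800
Put price V = K·e^{−rT}·N(−d₂) − S·N(−d₁) = 40.948800 − 23.506065 = 17.442735
ρ = −K·T·e^{−rT}·N(−d₂) = -71.439276

price = 17.442735
ρ = -71.439276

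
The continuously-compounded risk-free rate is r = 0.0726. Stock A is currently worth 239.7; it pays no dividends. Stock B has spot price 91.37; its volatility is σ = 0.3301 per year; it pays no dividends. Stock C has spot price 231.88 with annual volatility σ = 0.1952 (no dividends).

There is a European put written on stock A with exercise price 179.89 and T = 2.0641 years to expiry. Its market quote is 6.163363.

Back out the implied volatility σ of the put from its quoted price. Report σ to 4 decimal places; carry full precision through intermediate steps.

At σ = 0.2925 the Black–Scholes value reproduces the quote:
σ√T = 0.2925·√2.0641 = 0.420234
d₁ = (ln(S/K) + (r+σ²/2)T) / (σ√T) = (ln(239.7/179.89) + (0.0726+0.2925²/2)·2.0641) / 0.420234 = (0.287043 + 0.238152) / 0.420234 = 1.249767
d₂ = d₁ − σ√T = 1.249767 − 0.420234 = 0.829533
e^{−rT} = 0.860834
N(−d₁) = 0.105692,  N(−d₂) = 0.203401
V = K·e^{−rT}·N(−d₂) − S·N(−d₁) = 31.497824 − 25.334460 = 6.163363 (the observed quote) — the price is monotone increasing in volatility, hence this σ is the only solution

sigma = 0.2925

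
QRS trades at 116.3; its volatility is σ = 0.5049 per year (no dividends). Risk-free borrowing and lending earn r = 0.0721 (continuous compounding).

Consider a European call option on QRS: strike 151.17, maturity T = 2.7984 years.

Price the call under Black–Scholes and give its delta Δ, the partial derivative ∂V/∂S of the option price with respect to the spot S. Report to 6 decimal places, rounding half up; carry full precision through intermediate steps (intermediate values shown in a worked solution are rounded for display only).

σ√T = 0.5049·√2.7984 = 0.844618
d₁ = (ln(S/K) + (r+σ²/2)T) / (σ√T) = (ln(116.3/151.17) + (0.0721+0.5049²/2)·2.7984) / 0.844618 = (-0.262232 + 0.558454) / 0.844618 = 0.350718
d₂ = d₁ − σ√T = 0.350718 − 0.844618 = -0.493900
e^{−rT} = 0.817287
N(d₁) = 0.637100,  N(d₂) = 0.310688
Call price V = S·N(d₁) − K·e^{−rT}·N(d₂) = 74.094717 − 38.385327 = 35.709390
Δ = N(d₁) = 0.637100

price = 35.709390
Δ = 0.637100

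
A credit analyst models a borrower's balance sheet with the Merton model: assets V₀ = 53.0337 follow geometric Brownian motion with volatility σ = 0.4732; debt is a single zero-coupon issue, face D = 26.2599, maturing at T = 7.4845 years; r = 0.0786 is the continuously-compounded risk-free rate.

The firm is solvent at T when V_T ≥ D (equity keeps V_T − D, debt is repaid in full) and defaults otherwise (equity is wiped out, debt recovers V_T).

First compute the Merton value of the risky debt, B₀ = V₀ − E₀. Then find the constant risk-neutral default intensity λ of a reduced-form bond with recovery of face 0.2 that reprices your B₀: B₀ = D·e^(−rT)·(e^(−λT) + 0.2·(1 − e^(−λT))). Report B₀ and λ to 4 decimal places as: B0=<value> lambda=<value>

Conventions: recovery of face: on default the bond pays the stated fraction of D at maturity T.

B0=11.9392 lambda=0.0343

With assets at 53.0337 and a single debt payment of 26.2599 at 7.4845 years:
d₁ = [ln(V₀/D) + (r + σ²/2)T] / (σ√T)
   = [ln(53.0337/26.2599) + (0.0786 + 0.5·0.4732²)·7.4845] / (0.4732·√7.4845)
   = [0.702884 + 1.426240] / 1.294572 = 1.644655
d₂ = d₁ − σ√T = 1.644655 − 1.294572 = 0.350083
N(d₁) = 0.949980,  N(d₂) = 0.636862,  e^(−rT) = 0.555281
E₀ = V₀·N(d₁) − D·e^(−rT)·N(d₂)
   = 53.0337·0.949980 − 26.2599·0.555281·0.636862 = 41.094455
B₀ = V₀ − E₀ = 53.0337 − 41.094455 = 11.939245
e^(−λT) = (B₀·e^(rT)/D − 0.2)/(1 − 0.2) = (11.9392·1.800891/26.2599 − 0.2)/0.8 = 0.77348073
λ = −ln(0.77348073)/7.4845 = 0.034318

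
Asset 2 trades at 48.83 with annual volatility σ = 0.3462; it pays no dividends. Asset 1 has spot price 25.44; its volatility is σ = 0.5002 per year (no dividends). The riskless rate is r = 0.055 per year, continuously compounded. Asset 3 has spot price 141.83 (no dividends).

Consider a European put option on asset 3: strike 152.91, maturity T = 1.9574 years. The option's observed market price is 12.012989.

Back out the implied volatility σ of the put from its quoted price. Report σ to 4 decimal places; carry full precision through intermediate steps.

sigma = 0.1823

At σ = 0.1823 the Black–Scholes value reproduces the quote:
σ√T = 0.1823·√1.9574 = 0.255051
d₁ = (ln(S/K) + (r+σ²/2)T) / (σ√T) = (ln(141.83/152.91) + (0.055+0.1823²/2)·1.9574) / 0.255051 = (-0.075220 + 0.140182) / 0.255051 = 0.254703
d₂ = d₁ − σ√T = 0.254703 − 0.255051 = -0.000348
e^{−rT} = 0.897936
N(−d₁) = 0.399476,  N(−d₂) = 0.500139
V = K·e^{−rT}·N(−d₂) − S·N(−d₁) = 68.670728 − 56.657739 = 12.012989 (the quoted price), and the Black–Scholes price is strictly increasing in σ, so σ is unique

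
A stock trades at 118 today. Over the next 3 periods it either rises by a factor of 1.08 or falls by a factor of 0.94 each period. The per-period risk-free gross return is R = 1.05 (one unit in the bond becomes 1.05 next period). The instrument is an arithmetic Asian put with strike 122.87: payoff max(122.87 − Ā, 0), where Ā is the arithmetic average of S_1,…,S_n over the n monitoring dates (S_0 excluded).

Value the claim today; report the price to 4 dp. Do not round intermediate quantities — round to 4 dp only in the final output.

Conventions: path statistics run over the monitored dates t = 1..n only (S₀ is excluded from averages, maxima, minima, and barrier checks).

price = 1.2594

With p* = (R−d)/(u−d) = 0.7857, sum probability × payoff across the paths and divide by R^3.
Enumerate all 2^3 = 8 price paths (U = up ×1.08, D = down ×0.94); each path with k up-moves has probability p*^k·(1−p*)^(3−k).
DDD: Ā=104.3979, payoff=18.4721, prob=0.009840
UDD: Ā=119.9465, payoff=2.9235, prob=0.036079
DUD: Ā=114.4399, payoff=8.4301, prob=0.036079
UUD: Ā=131.4841, payoff=0.0000, prob=0.132289
DDU: Ā=109.2636, payoff=13.6064, prob=0.036079
UDU: Ā=125.5369, payoff=0.0000, prob=0.132289
DUU: Ā=120.0302, payoff=2.8398, prob=0.132289
UUU: Ā=137.9071, payoff=0.0000, prob=0.485058
Price = Σ prob·payoff / R^3 = 1.457954 / 1.157625 = 1.2594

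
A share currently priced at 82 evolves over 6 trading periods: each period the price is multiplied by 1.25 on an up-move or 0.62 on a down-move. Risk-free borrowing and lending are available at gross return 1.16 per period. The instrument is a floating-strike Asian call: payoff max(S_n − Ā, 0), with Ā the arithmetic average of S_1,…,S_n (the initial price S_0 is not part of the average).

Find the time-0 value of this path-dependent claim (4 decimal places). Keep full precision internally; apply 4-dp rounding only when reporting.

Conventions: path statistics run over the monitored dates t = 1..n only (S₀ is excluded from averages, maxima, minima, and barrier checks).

Set p* = 0.8571 (from d < R < u); the path-dependent value is the discounted p*-expectation over all price paths.
Enumerate all 2^6 = 64 price paths (U = up ×1.25, D = down ×0.62); each path with k up-moves has probability p*^k·(1−p*)^(6−k).
DDDDDD: Ā=21.0317, payoff=0.0000, prob=0.000008
UDDDDD: Ā=42.4026, payoff=0.0000, prob=0.000051
DUDDDD: Ā=33.7926, payoff=0.0000, prob=0.000051
UUDDDD: Ā=68.1303, payoff=0.0000, prob=0.000306
DDUDDD: Ā=28.4544, payoff=0.0000, prob=0.000051
UDUDDD: Ā=57.3678, payoff=0.0000, prob=0.000306
DUUDDD: Ā=48.7578, payoff=0.0000, prob=0.000306
UUUDDD: Ā=98.3020, payoff=0.0000, prob=0.001836
DDDUDD: Ā=25.1447, payoff=0.0000, prob=0.000051
UDDUDD: Ā=50.6950, payoff=0.0000, prob=0.000306
DUDUDD: Ā=42.0850, payoff=0.0000, prob=0.000306
UUDUDD: Ā=84.8489, payoff=0.0000, prob=0.001836
DDUUDD: Ā=36.7468, payoff=0.0000, prob=0.000306
UDUUDD: Ā=74.0864, payoff=0.0000, prob=0.001836
DUUUDD: Ā=65.4764, payoff=0.0000, prob=0.001836
UUUUDD: Ā=132.0088, payoff=0.0000, prob=0.011016
DDDDUD: Ā=23.0927, payoff=0.0000, prob=0.000051
UDDDUD: Ā=46.5579, payoff=0.0000, prob=0.000306
DUDDUD: Ā=37.9479, payoff=0.0000, prob=0.000306
UUDDUD: Ā=76.5079, payoff=0.0000, prob=0.001836
DDUDUD: Ā=32.6097, payoff=0.0000, prob=0.000306
UDUDUD: Ā=65.7454, payoff=0.0000, prob=0.001836
DUUDUD: Ā=57.1354, payoff=0.0000, prob=0.001836
UUUDUD: Ā=115.1924, payoff=0.0000, prob=0.011016
DDDUUD: Ā=29.3000, payoff=0.0000, prob=0.000306
UDDUUD: Ā=59.0727, payoff=0.0000, prob=0.001836
DUDUUD: Ā=50.4627, payoff=0.0000, prob=0.001836
UUDUUD: Ā=101.7393, payoff=0.0000, prob=0.011016
DDUUUD: Ā=45.1245, payoff=0.0000, prob=0.001836
UDUUUD: Ā=90.9768, payoff=0.0000, prob=0.011016
DUUUUD: Ā=82.3668, payoff=0.0000, prob=0.011016
UUUUUD: Ā=166.0620, payoff=0.0000, prob=0.066095
DDDDDU: Ā=21.8205, payoff=0.0000, prob=0.000051
UDDDDU: Ā=43.9929, payoff=0.0000, prob=0.000306
DUDDDU: Ā=35.3829, payoff=0.0000, prob=0.000306
UUDDDU: Ā=71.3365, payoff=0.0000, prob=0.001836
DDUDDU: Ā=30.0447, payoff=0.0000, prob=0.000306
UDUDDU: Ā=60.5740, payoff=0.0000, prob=0.001836
DUUDDU: Ā=51.9640, payoff=0.0000, prob=0.001836
UUUDDU: Ā=104.7662, payoff=0.0000, prob=0.011016
DDDUDU: Ā=26.7350, payoff=0.0000, prob=0.000306
UDDUDU: Ā=53.9013, payoff=0.0000, prob=0.001836
DUDUDU: Ā=45.2913, payoff=0.0000, prob=0.001836
UUDUDU: Ā=91.3131, payoff=0.0000, prob=0.011016
DDUUDU: Ā=39.9531, payoff=0.0000, prob=0.001836
UDUUDU: Ā=80.5506, payoff=0.0000, prob=0.011016
DUUUDU: Ā=71.9406, payoff=5.0145, prob=0.011016
UUUUDU: Ā=145.0415, payoff=10.1099, prob=0.066095
DDDDUU: Ā=24.6830, payoff=0.0000, prob=0.000306
UDDDUU: Ā=49.7642, payoff=0.0000, prob=0.001836
DUDDUU: Ā=41.1542, payoff=0.0000, prob=0.001836
UUDDUU: Ā=82.9721, payoff=0.0000, prob=0.011016
DDUDUU: Ā=35.8160, payoff=2.3537, prob=0.001836
UDUDUU: Ā=72.2096, payoff=4.7454, prob=0.011016
DUUDUU: Ā=63.5996, payoff=13.3554, prob=0.011016
UUUDUU: Ā=128.2251, payoff=26.9263, prob=0.066095
DDDUUU: Ā=32.5063, payoff=5.6634, prob=0.001836
UDDUUU: Ā=65.5369, payoff=11.4182, prob=0.011016
DUDUUU: Ā=56.9269, payoff=20.0282, prob=0.011016
UUDUUU: Ā=114.7720, payoff=40.3794, prob=0.066095
DDUUUU: Ā=51.5887, payoff=25.3664, prob=0.011016
UDUUUU: Ā=104.0095, payoff=51.1419, prob=0.066095
DUUUUU: Ā=95.3995, payoff=59.7519, prob=0.066095
UUUUUU: Ā=192.3376, payoff=120.4675, prob=0.396569
Price = Σ prob·payoff / R^6 = 61.115222 / 2.436396 = 25.0843

price = 25.0843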